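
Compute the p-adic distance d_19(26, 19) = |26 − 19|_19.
d_19(26, 19) = 1

Step 1 — x − y = 26 − 19 = 7. Step 2 — v_19(7) = 0 (factor: 7 = (19^0 · 7); the sign does not affect v_p). Step 3 — |x − y|_19 = 19^{0} = 1.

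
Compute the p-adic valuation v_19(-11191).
v_19(-11191) = 2

v_19(n) is the largest exponent k such that 19^k divides n. Factor out: -11191 = -19^2 · 31. (Sign doesn't affect v_p.) So v_19(-11191) = 2.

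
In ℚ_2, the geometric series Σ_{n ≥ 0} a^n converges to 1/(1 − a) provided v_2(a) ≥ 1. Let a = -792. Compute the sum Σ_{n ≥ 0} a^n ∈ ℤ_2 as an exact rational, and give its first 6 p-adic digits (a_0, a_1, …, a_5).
Σ a^n = 1/(1 − a) = 1/793;  first 6 digits = (1, 0, 0, 1, 0, 1)

v_2(a) = 3 ≥ 1, so the series converges in ℤ_2 to 1/(1 − a) = 1/(1 − (-792)) = 1/793. Expand this rational in ℤ_2: compute digits iteratively via d_i = x_i mod 2, x_{i+1} = (x_i − d_i)/2. The first 6 digits are (1, 0, 0, 1, 0, 1).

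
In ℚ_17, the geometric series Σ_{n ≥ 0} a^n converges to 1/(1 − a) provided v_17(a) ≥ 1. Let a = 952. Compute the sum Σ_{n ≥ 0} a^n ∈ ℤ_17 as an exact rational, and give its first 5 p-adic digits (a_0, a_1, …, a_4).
Σ a^n = 1/(1 − a) = -1/951;  first 5 digits = (1, 5, 11, 3, 1)

v_17(a) = 1 ≥ 1, so the series converges in ℤ_17 to 1/(1 − a) = 1/(1 − 952) = -1/951. Expand this rational in ℤ_17: compute digits iteratively via d_i = x_i mod 17, x_{i+1} = (x_i − d_i)/17. The first 5 digits are (1, 5, 11, 3, 1).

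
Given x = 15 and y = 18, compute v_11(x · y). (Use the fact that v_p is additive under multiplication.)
v_11(270) = 0

v_p(x) = 0 (factor: 15 = 11^0 · 15); v_p(y) = 0 (factor: 18 = 11^0 · 18). Additivity: v_p(xy) = v_p(x) + v_p(y) = 0 + 0 = 0. (Direct check: xy = 270 = 11^0 · (270).)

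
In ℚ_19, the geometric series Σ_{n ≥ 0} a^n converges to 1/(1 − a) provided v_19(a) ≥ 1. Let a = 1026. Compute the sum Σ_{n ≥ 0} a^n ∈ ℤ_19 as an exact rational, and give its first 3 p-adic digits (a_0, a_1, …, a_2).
Σ a^n = 1/(1 − a) = -1/1025;  first 3 digits = (1, 16, 11)

v_19(a) = 1 ≥ 1, so the series converges in ℤ_19 to 1/(1 − a) = 1/(1 − 1026) = -1/1025. Expand this rational in ℤ_19: compute digits iteratively via d_i = x_i mod 19, x_{i+1} = (x_i − d_i)/19. The first 3 digits are (1, 16, 11).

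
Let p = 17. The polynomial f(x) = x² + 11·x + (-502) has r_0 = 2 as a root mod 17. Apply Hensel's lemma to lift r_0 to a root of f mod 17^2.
r_1 = 53 (mod 289)

Hensel: r_{i+1} = r_i − f(r_i)·(f′(r_i))^{-1} mod 17^{i+2}, f′(x) = 2x + 11. Iterate:
  r_0 = 2 (mod 17)
  r_1 = 53 (mod 289)
Final: r = 53 satisfies f(r) ≡ 0 mod 17^2.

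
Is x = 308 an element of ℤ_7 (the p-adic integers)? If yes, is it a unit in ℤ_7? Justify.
x ∈ ℤ_7 but not a unit; v_7(x) = 1 > 0

ℤ_7 = {x ∈ ℚ_7 : v_7(x) ≥ 0} and ℤ_7^× = {x ∈ ℤ_7 : v_7(x) = 0}. Here v_7(308) = v_7(num) − v_7(den) = 1; compare against these criteria.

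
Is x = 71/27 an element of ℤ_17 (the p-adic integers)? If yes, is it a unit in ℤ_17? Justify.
x ∈ ℤ_17^× (unit); v_17(x) = 0

ℤ_17 = {x ∈ ℚ_17 : v_17(x) ≥ 0} and ℤ_17^× = {x ∈ ℤ_17 : v_17(x) = 0}. Here v_17(71/27) = v_17(num) − v_17(den) = 0; compare against these criteria.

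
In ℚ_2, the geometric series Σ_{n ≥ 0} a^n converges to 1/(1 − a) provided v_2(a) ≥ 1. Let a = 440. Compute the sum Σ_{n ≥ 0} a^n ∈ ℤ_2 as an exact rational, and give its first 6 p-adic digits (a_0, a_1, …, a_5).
Σ a^n = 1/(1 − a) = -1/439;  first 6 digits = (1, 0, 0, 1, 1, 1)

v_2(a) = 3 ≥ 1, so the series converges in ℤ_2 to 1/(1 − a) = 1/(1 − 440) = -1/439. Expand this rational in ℤ_2: compute digits iteratively via d_i = x_i mod 2, x_{i+1} = (x_i − d_i)/2. The first 6 digits are (1, 0, 0, 1, 1, 1).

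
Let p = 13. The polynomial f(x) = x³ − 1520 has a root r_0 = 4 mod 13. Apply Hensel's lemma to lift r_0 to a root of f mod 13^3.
r_2 = 1330 (mod 2197)

Hensel: r_{i+1} = r_i − f(r_i)/f′(r_i) mod 13^{i+2}, where f′(x) = 3x². Iterate:
  r_0 = 4 (mod 13)
  r_1 = 147 (mod 169)
  r_2 = 1330 (mod 2197)
Final: r = 1330 with f(r) ≡ 0 mod 13^3.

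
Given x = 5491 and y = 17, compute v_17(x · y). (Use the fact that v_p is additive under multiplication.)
v_17(93347) = 3

v_p(x) = 2 (factor: 5491 = 17^2 · 19); v_p(y) = 1 (factor: 17 = 17^1 · 1). Additivity: v_p(xy) = v_p(x) + v_p(y) = 2 + 1 = 3. (Direct check: xy = 93347 = 17^3 · (19).)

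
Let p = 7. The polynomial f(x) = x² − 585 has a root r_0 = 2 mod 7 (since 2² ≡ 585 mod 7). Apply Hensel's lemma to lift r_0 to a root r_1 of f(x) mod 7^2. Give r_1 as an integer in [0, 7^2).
r_1 = 37 (mod 49)

Hensel's recurrence: r_{i+1} = r_i − f(r_i)·(f′(r_i))^{-1} mod 7^{i+2}, with f′(x) = 2x. Iterate:
  r_0 = 2 (mod 7)
  r_1 = 37 (mod 49)
Final: r_1 = 37, and one checks f(r_1) ≡ 0 mod 7^2.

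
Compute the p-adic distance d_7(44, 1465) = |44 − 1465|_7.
d_7(44, 1465) = 1/49

Step 1 — x − y = 44 − 1465 = -1421. Step 2 — v_7(-1421) = 2 (factor: -1421 = −(7^2 · 29); the sign does not affect v_p). Step 3 — |x − y|_7 = 7^{-2} = 1/49.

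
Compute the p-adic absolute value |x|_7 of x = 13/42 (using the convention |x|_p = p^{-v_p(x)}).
|13/42|_7 = 7

Step 1 — compute v_7(x) by factoring powers of 7 out of the numerator and denominator: v_7(13/42) = -1. Step 2 — apply |x|_p = p^{-v_p(x)} = 7^{1} = 7.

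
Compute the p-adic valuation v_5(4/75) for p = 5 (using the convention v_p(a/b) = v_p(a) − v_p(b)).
v_5(4/75) = -2

Factor powers of 5 from the numerator and denominator of the reduced fraction: 4 = 5^0 · 4 and 75 = 5^2 · 3. Apply v_p(a/b) = v_p(a) − v_p(b): v_5(4/75) = 0 − 2 = -2.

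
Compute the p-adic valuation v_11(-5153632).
v_11(-5153632) = 5

v_11(n) is the largest exponent k such that 11^k divides n. Factor out: -5153632 = -11^5 · 32. (Sign doesn't affect v_p.) So v_11(-5153632) = 5.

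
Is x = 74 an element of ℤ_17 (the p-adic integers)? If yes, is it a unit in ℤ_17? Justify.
x ∈ ℤ_17^× (unit); v_17(x) = 0

ℤ_17 = {x ∈ ℚ_17 : v_17(x) ≥ 0} and ℤ_17^× = {x ∈ ℤ_17 : v_17(x) = 0}. Here v_17(74) = v_17(num) − v_17(den) = 0; compare against these criteria.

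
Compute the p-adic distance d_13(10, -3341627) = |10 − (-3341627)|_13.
d_13(10, -3341627) = 1/371293

Step 1 — x − y = 10 − (-3341627) = 3341637. Step 2 — v_13(3341637) = 5 (factor: 3341637 = (13^5 · 9); the sign does not affect v_p). Step 3 — |x − y|_13 = 13^{-5} = 1/371293.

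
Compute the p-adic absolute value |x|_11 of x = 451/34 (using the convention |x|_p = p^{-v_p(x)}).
|451/34|_11 = 1/11

Step 1 — compute v_11(x) by factoring powers of 11 out of the numerator and denominator: v_11(451/34) = 1. Step 2 — apply |x|_p = p^{-v_p(x)} = 11^{-1} = 1/11.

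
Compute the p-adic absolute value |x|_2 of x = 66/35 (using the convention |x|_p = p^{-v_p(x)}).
|66/35|_2 = 1/2

Step 1 — compute v_2(x) by factoring powers of 2 out of the numerator and denominator: v_2(66/35) = 1. Step 2 — apply |x|_p = p^{-v_p(x)} = 2^{-1} = 1/2.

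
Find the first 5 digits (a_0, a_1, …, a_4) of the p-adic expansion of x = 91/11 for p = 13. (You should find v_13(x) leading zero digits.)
(a_0, …, a_4) = (0, 3, 1, 7, 3)

v_13(91/11) = 1, so a_0 = ... = a_0 = 0. Factor out: x = 13^1 · u with u = 7/11 a unit in ℤ_13. Expand u iteratively via a_{v+i} = u_i mod 13, u_{i+1} = (u_i − a_{v+i})/13:
  u_0 = 7/11;  a_1 = 3;  u_1 = (u_0 − 3)/13 = -2/11
  u_1 = -2/11;  a_2 = 1;  u_2 = (u_1 − 1)/13 = -1/11
  u_2 = -1/11;  a_3 = 7;  u_3 = (u_2 − 7)/13 = -6/11
  u_3 = -6/11;  a_4 = 3;  u_4 = (u_3 − 3)/13 = -3/11
Digits: (0, 3, 1, 7, 3).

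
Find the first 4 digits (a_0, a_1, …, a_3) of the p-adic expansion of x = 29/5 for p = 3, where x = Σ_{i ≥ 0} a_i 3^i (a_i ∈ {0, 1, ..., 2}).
(a_0, …, a_3) = (1, 1, 2, 0)

v_3(29/5) = 0 (numerator and denominator both coprime to 3), so x ∈ ℤ_3^×. Compute digits iteratively via a_i = x_i mod 3, x_{i+1} = (x_i − a_i)/3, with x_0 = x:
  x_0 = 29/5;  a_0 = 1;  x_1 = (x_0 − 1)/3 = 8/5
  x_1 = 8/5;  a_1 = 1;  x_2 = (x_1 − 1)/3 = 1/5
  x_2 = 1/5;  a_2 = 2;  x_3 = (x_2 − 2)/3 = -3/5
  x_3 = -3/5;  a_3 = 0;  x_4 = (x_3 − 0)/3 = -1/5
Digits: (1, 1, 2, 0).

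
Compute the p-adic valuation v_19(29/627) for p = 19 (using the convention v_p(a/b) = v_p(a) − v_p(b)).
v_19(29/627) = -1

Factor powers of 19 from the numerator and denominator of the reduced fraction: 29 = 19^0 · 29 and 627 = 19^1 · 33. Apply v_p(a/b) = v_p(a) − v_p(b): v_19(29/627) = 0 − 1 = -1.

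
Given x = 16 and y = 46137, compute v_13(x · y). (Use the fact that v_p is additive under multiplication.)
v_13(738192) = 3

v_p(x) = 0 (factor: 16 = 13^0 · 16); v_p(y) = 3 (factor: 46137 = 13^3 · 21). Additivity: v_p(xy) = v_p(x) + v_p(y) = 0 + 3 = 3. (Direct check: xy = 738192 = 13^3 · (336).)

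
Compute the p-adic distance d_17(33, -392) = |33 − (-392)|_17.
d_17(33, -392) = 1/17

Step 1 — x − y = 33 − (-392) = 425. Step 2 — v_17(425) = 1 (factor: 425 = (17^1 · 25); the sign does not affect v_p). Step 3 — |x − y|_17 = 17^{-1} = 1/17.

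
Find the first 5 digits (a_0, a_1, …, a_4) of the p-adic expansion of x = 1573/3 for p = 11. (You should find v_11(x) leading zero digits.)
(a_0, …, a_4) = (0, 0, 8, 7, 3)

v_11(1573/3) = 2, so a_0 = ... = a_1 = 0. Factor out: x = 11^2 · u with u = 13/3 a unit in ℤ_11. Expand u iteratively via a_{v+i} = u_i mod 11, u_{i+1} = (u_i − a_{v+i})/11:
  u_0 = 13/3;  a_2 = 8;  u_1 = (u_0 − 8)/11 = -1/3
  u_1 = -1/3;  a_3 = 7;  u_2 = (u_1 − 7)/11 = -2/3
  u_2 = -2/3;  a_4 = 3;  u_3 = (u_2 − 3)/11 = -1/3
Digits: (0, 0, 8, 7, 3).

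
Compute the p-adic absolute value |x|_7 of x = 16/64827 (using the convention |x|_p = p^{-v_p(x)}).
|16/64827|_7 = 2401

Step 1 — compute v_7(x) by factoring powers of 7 out of the numerator and denominator: v_7(16/64827) = -4. Step 2 — apply |x|_p = p^{-v_p(x)} = 7^{4} = 2401.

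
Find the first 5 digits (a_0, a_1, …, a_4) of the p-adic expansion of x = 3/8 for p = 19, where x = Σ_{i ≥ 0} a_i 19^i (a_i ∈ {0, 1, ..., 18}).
(a_0, …, a_4) = (17, 11, 16, 11, 16)

v_19(3/8) = 0 (numerator and denominator both coprime to 19), so x ∈ ℤ_19^×. Compute digits iteratively via a_i = x_i mod 19, x_{i+1} = (x_i − a_i)/19, with x_0 = x:
  x_0 = 3/8;  a_0 = 17;  x_1 = (x_0 − 17)/19 = -7/8
  x_1 = -7/8;  a_1 = 11;  x_2 = (x_1 − 11)/19 = -5/8
  x_2 = -5/8;  a_2 = 16;  x_3 = (x_2 − 16)/19 = -7/8
  x_3 = -7/8;  a_3 = 11;  x_4 = (x_3 − 11)/19 = -5/8
  x_4 = -5/8;  a_4 = 16;  x_5 = (x_4 − 16)/19 = -7/8
Digits: (17, 11, 16, 11, 16).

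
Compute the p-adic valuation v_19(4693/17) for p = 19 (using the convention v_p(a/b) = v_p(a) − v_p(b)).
v_19(4693/17) = 2

Factor powers of 19 from the numerator and denominator of the reduced fraction: 4693 = 19^2 · 13 and 17 = 19^0 · 17. Apply v_p(a/b) = v_p(a) − v_p(b): v_19(4693/17) = 2 − 0 = 2.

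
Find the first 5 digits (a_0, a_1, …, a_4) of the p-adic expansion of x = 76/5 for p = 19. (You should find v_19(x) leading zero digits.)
(a_0, …, a_4) = (0, 16, 3, 15, 3)

v_19(76/5) = 1, so a_0 = ... = a_0 = 0. Factor out: x = 19^1 · u with u = 4/5 a unit in ℤ_19. Expand u iteratively via a_{v+i} = u_i mod 19, u_{i+1} = (u_i − a_{v+i})/19:
  u_0 = 4/5;  a_1 = 16;  u_1 = (u_0 − 16)/19 = -4/5
  u_1 = -4/5;  a_2 = 3;  u_2 = (u_1 − 3)/19 = -1/5
  u_2 = -1/5;  a_3 = 15;  u_3 = (u_2 − 15)/19 = -4/5
  u_3 = -4/5;  a_4 = 3;  u_4 = (u_3 − 3)/19 = -1/5
Digits: (0, 16, 3, 15, 3).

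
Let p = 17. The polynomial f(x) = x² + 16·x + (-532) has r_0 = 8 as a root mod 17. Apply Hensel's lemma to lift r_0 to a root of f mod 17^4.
r_3 = 80180 (mod 83521)

Hensel: r_{i+1} = r_i − f(r_i)·(f′(r_i))^{-1} mod 17^{i+2}, f′(x) = 2x + 16. Iterate:
  r_0 = 8 (mod 17)
  r_1 = 127 (mod 289)
  r_2 = 1572 (mod 4913)
  r_3 = 80180 (mod 83521)
Final: r = 80180 satisfies f(r) ≡ 0 mod 17^4.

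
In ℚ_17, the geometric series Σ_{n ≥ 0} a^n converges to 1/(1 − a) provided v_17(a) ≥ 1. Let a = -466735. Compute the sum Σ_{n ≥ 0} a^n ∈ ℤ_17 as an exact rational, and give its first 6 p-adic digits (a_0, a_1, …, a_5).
Σ a^n = 1/(1 − a) = 1/466736;  first 6 digits = (1, 0, 0, 7, 11, 16)

v_17(a) = 3 ≥ 1, so the series converges in ℤ_17 to 1/(1 − a) = 1/(1 − (-466735)) = 1/466736. Expand this rational in ℤ_17: compute digits iteratively via d_i = x_i mod 17, x_{i+1} = (x_i − d_i)/17. The first 6 digits are (1, 0, 0, 7, 11, 16).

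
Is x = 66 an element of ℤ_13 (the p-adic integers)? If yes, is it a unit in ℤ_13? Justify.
x ∈ ℤ_13^× (unit); v_13(x) = 0

ℤ_13 = {x ∈ ℚ_13 : v_13(x) ≥ 0} and ℤ_13^× = {x ∈ ℤ_13 : v_13(x) = 0}. Here v_13(66) = v_13(num) − v_13(den) = 0; compare against these criteria.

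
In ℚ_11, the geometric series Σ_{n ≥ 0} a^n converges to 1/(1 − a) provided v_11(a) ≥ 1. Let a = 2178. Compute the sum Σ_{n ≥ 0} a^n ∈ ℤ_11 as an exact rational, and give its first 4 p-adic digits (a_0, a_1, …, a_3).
Σ a^n = 1/(1 − a) = -1/2177;  first 4 digits = (1, 0, 7, 1)

v_11(a) = 2 ≥ 1, so the series converges in ℤ_11 to 1/(1 − a) = 1/(1 − 2178) = -1/2177. Expand this rational in ℤ_11: compute digits iteratively via d_i = x_i mod 11, x_{i+1} = (x_i − d_i)/11. The first 4 digits are (1, 0, 7, 1).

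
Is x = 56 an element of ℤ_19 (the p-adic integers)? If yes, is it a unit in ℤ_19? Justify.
x ∈ ℤ_19^× (unit); v_19(x) = 0

ℤ_19 = {x ∈ ℚ_19 : v_19(x) ≥ 0} and ℤ_19^× = {x ∈ ℤ_19 : v_19(x) = 0}. Here v_19(56) = v_19(num) − v_19(den) = 0; compare against these criteria.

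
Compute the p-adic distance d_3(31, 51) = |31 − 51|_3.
d_3(31, 51) = 1

Step 1 — x − y = 31 − 51 = -20. Step 2 — v_3(-20) = 0 (factor: -20 = −(3^0 · 20); the sign does not affect v_p). Step 3 — |x − y|_3 = 3^{0} = 1.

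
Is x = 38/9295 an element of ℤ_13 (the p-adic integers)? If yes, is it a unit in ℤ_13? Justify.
x ∉ ℤ_13 (v_13(x) = -2 < 0)

ℤ_13 = {x ∈ ℚ_13 : v_13(x) ≥ 0} and ℤ_13^× = {x ∈ ℤ_13 : v_13(x) = 0}. Here v_13(38/9295) = v_13(num) − v_13(den) = -2; compare against these criteria.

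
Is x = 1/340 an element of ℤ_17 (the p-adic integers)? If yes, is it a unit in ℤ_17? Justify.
x ∉ ℤ_17 (v_17(x) = -1 < 0)

ℤ_17 = {x ∈ ℚ_17 : v_17(x) ≥ 0} and ℤ_17^× = {x ∈ ℤ_17 : v_17(x) = 0}. Here v_17(1/340) = v_17(num) − v_17(den) = -1; compare against these criteria.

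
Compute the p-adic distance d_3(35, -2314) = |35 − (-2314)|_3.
d_3(35, -2314) = 1/81

Step 1 — x − y = 35 − (-2314) = 2349. Step 2 — v_3(2349) = 4 (factor: 2349 = (3^4 · 29); the sign does not affect v_p). Step 3 — |x − y|_3 = 3^{-4} = 1/81.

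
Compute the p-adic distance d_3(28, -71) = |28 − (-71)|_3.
d_3(28, -71) = 1/9

Step 1 — x − y = 28 − (-71) = 99. Step 2 — v_3(99) = 2 (factor: 99 = (3^2 · 11); the sign does not affect v_p). Step 3 — |x − y|_3 = 3^{-2} = 1/9.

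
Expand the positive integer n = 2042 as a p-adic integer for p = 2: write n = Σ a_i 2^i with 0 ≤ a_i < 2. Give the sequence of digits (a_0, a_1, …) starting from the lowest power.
(a_0, a_1, …) = (0, 1, 0, 1, 1, 1, 1, 1, 1, 1, 1)

Repeated division by 2 gives the digits low-to-high: 2042 = 1·2^1 + 1·2^3 + 1·2^4 + 1·2^5 + 1·2^6 + 1·2^7 + 1·2^8 + 1·2^9 + 1·2^10. Digit sequence: (0, 1, 0, 1, 1, 1, 1, 1, 1, 1, 1).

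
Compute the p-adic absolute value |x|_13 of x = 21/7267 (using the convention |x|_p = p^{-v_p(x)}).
|21/7267|_13 = 169

Step 1 — compute v_13(x) by factoring powers of 13 out of the numerator and denominator: v_13(21/7267) = -2. Step 2 — apply |x|_p = p^{-v_p(x)} = 13^{2} = 169.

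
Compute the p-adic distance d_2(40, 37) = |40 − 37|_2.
d_2(40, 37) = 1

Step 1 — x − y = 40 − 37 = 3. Step 2 — v_2(3) = 0 (factor: 3 = (2^0 · 3); the sign does not affect v_p). Step 3 — |x − y|_2 = 2^{0} = 1.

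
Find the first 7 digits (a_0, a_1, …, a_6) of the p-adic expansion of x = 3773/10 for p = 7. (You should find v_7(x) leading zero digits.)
(a_0, …, a_6) = (0, 0, 0, 6, 0, 2, 6)

v_7(3773/10) = 3, so a_0 = ... = a_2 = 0. Factor out: x = 7^3 · u with u = 11/10 a unit in ℤ_7. Expand u iteratively via a_{v+i} = u_i mod 7, u_{i+1} = (u_i − a_{v+i})/7:
  u_0 = 11/10;  a_3 = 6;  u_1 = (u_0 − 6)/7 = -7/10
  u_1 = -7/10;  a_4 = 0;  u_2 = (u_1 − 0)/7 = -1/10
  u_2 = -1/10;  a_5 = 2;  u_3 = (u_2 − 2)/7 = -3/10
  u_3 = -3/10;  a_6 = 6;  u_4 = (u_3 − 6)/7 = -9/10
Digits: (0, 0, 0, 6, 0, 2, 6).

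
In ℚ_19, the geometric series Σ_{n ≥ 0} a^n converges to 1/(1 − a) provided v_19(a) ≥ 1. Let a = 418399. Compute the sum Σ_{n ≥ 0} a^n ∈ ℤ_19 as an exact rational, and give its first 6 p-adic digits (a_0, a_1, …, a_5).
Σ a^n = 1/(1 − a) = -1/418398;  first 6 digits = (1, 0, 0, 4, 3, 0)

v_19(a) = 3 ≥ 1, so the series converges in ℤ_19 to 1/(1 − a) = 1/(1 − 418399) = -1/418398. Expand this rational in ℤ_19: compute digits iteratively via d_i = x_i mod 19, x_{i+1} = (x_i − d_i)/19. The first 6 digits are (1, 0, 0, 4, 3, 0).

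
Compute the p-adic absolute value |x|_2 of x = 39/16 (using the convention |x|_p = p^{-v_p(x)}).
|39/16|_2 = 16

Step 1 — compute v_2(x) by factoring powers of 2 out of the numerator and denominator: v_2(39/16) = -4. Step 2 — apply |x|_p = p^{-v_p(x)} = 2^{4} = 16.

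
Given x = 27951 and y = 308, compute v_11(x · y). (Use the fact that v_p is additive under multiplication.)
v_11(8608908) = 4

v_p(x) = 3 (factor: 27951 = 11^3 · 21); v_p(y) = 1 (factor: 308 = 11^1 · 28). Additivity: v_p(xy) = v_p(x) + v_p(y) = 3 + 1 = 4. (Direct check: xy = 8608908 = 11^4 · (588).)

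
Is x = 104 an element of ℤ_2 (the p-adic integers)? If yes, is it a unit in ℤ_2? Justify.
x ∈ ℤ_2 but not a unit; v_2(x) = 3 > 0

ℤ_2 = {x ∈ ℚ_2 : v_2(x) ≥ 0} and ℤ_2^× = {x ∈ ℤ_2 : v_2(x) = 0}. Here v_2(104) = v_2(num) − v_2(den) = 3; compare against these criteria.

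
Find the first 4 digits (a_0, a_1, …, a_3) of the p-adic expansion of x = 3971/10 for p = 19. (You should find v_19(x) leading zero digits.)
(a_0, …, a_3) = (0, 0, 3, 17)

v_19(3971/10) = 2, so a_0 = ... = a_1 = 0. Factor out: x = 19^2 · u with u = 11/10 a unit in ℤ_19. Expand u iteratively via a_{v+i} = u_i mod 19, u_{i+1} = (u_i − a_{v+i})/19:
  u_0 = 11/10;  a_2 = 3;  u_1 = (u_0 − 3)/19 = -1/10
  u_1 = -1/10;  a_3 = 17;  u_2 = (u_1 − 17)/19 = -9/10
Digits: (0, 0, 3, 17).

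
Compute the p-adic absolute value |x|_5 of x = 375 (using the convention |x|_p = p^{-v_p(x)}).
|375|_5 = 1/125

Step 1 — compute v_5(x) by factoring powers of 5 out of the numerator and denominator: v_5(375) = 3. Step 2 — apply |x|_p = p^{-v_p(x)} = 5^{-3} = 1/125.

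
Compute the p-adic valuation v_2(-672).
v_2(-672) = 5

v_2(n) is the largest exponent k such that 2^k divides n. Factor out: -672 = -2^5 · 21. (Sign doesn't affect v_p.) So v_2(-672) = 5.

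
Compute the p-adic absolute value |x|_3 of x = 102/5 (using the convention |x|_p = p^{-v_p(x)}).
|102/5|_3 = 1/3

Step 1 — compute v_3(x) by factoring powers of 3 out of the numerator and denominator: v_3(102/5) = 1. Step 2 — apply |x|_p = p^{-v_p(x)} = 3^{-1} = 1/3.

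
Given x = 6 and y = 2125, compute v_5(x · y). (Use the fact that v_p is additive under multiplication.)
v_5(12750) = 3

v_p(x) = 0 (factor: 6 = 5^0 · 6); v_p(y) = 3 (factor: 2125 = 5^3 · 17). Additivity: v_p(xy) = v_p(x) + v_p(y) = 0 + 3 = 3. (Direct check: xy = 12750 = 5^3 · (102).)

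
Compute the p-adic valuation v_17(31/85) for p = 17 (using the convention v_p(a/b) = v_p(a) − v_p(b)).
v_17(31/85) = -1

Factor powers of 17 from the numerator and denominator of the reduced fraction: 31 = 17^0 · 31 and 85 = 17^1 · 5. Apply v_p(a/b) = v_p(a) − v_p(b): v_17(31/85) = 0 − 1 = -1.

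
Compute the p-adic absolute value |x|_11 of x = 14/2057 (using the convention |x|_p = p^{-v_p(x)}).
|14/2057|_11 = 121

Step 1 — compute v_11(x) by factoring powers of 11 out of the numerator and denominator: v_11(14/2057) = -2. Step 2 — apply |x|_p = p^{-v_p(x)} = 11^{2} = 121.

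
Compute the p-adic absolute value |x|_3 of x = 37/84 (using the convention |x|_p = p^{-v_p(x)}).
|37/84|_3 = 3

Step 1 — compute v_3(x) by factoring powers of 3 out of the numerator and denominator: v_3(37/84) = -1. Step 2 — apply |x|_p = p^{-v_p(x)} = 3^{1} = 3.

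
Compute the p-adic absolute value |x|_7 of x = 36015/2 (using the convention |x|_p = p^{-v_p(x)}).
|36015/2|_7 = 1/2401

Step 1 — compute v_7(x) by factoring powers of 7 out of the numerator and denominator: v_7(36015/2) = 4. Step 2 — apply |x|_p = p^{-v_p(x)} = 7^{-4} = 1/2401.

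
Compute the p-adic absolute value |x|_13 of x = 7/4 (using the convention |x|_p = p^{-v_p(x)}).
|7/4|_13 = 1

Step 1 — compute v_13(x) by factoring powers of 13 out of the numerator and denominator: v_13(7/4) = 0. Step 2 — apply |x|_p = p^{-v_p(x)} = 13^{0} = 1.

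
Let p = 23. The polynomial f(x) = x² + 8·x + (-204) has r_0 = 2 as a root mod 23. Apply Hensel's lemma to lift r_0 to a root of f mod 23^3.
r_2 = 899 (mod 12167)

Hensel: r_{i+1} = r_i − f(r_i)·(f′(r_i))^{-1} mod 23^{i+2}, f′(x) = 2x + 8. Iterate:
  r_0 = 2 (mod 23)
  r_1 = 370 (mod 529)
  r_2 = 899 (mod 12167)
Final: r = 899 satisfies f(r) ≡ 0 mod 23^3.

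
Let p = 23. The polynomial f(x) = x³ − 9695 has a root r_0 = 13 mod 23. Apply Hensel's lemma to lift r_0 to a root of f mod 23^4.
r_3 = 20207 (mod 279841)

Hensel: r_{i+1} = r_i − f(r_i)/f′(r_i) mod 23^{i+2}, where f′(x) = 3x². Iterate:
  r_0 = 13 (mod 23)
  r_1 = 105 (mod 529)
  r_2 = 8040 (mod 12167)
  r_3 = 20207 (mod 279841)
Final: r = 20207 with f(r) ≡ 0 mod 23^4.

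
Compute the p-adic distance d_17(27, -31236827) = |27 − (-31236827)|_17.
d_17(27, -31236827) = 1/1419857

Step 1 — x − y = 27 − (-31236827) = 31236854. Step 2 — v_17(31236854) = 5 (factor: 31236854 = (17^5 · 22); the sign does not affect v_p). Step 3 — |x − y|_17 = 17^{-5} = 1/1419857.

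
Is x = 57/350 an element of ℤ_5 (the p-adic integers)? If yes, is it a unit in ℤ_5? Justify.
x ∉ ℤ_5 (v_5(x) = -2 < 0)

ℤ_5 = {x ∈ ℚ_5 : v_5(x) ≥ 0} and ℤ_5^× = {x ∈ ℤ_5 : v_5(x) = 0}. Here v_5(57/350) = v_5(num) − v_5(den) = -2; compare against these criteria.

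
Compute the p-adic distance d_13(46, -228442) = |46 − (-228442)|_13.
d_13(46, -228442) = 1/28561

Step 1 — x − y = 46 − (-228442) = 228488. Step 2 — v_13(228488) = 4 (factor: 228488 = (13^4 · 8); the sign does not affect v_p). Step 3 — |x − y|_13 = 13^{-4} = 1/28561.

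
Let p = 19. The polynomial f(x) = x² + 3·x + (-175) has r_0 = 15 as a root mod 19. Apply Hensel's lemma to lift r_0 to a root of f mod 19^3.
r_2 = 4366 (mod 6859)

Hensel: r_{i+1} = r_i − f(r_i)·(f′(r_i))^{-1} mod 19^{i+2}, f′(x) = 2x + 3. Iterate:
  r_0 = 15 (mod 19)
  r_1 = 34 (mod 361)
  r_2 = 4366 (mod 6859)
Final: r = 4366 satisfies f(r) ≡ 0 mod 19^3.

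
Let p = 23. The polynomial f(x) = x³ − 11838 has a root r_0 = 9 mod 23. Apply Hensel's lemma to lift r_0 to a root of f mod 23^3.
r_2 = 7415 (mod 12167)

Hensel: r_{i+1} = r_i − f(r_i)/f′(r_i) mod 23^{i+2}, where f′(x) = 3x². Iterate:
  r_0 = 9 (mod 23)
  r_1 = 9 (mod 529)
  r_2 = 7415 (mod 12167)
Final: r = 7415 with f(r) ≡ 0 mod 23^3.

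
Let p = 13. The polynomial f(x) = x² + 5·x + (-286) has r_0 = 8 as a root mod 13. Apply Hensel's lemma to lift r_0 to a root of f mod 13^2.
r_1 = 73 (mod 169)

Hensel: r_{i+1} = r_i − f(r_i)·(f′(r_i))^{-1} mod 13^{i+2}, f′(x) = 2x + 5. Iterate:
  r_0 = 8 (mod 13)
  r_1 = 73 (mod 169)
Final: r = 73 satisfies f(r) ≡ 0 mod 13^2.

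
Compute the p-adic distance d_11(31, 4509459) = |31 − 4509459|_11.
d_11(31, 4509459) = 1/161051

Step 1 — x − y = 31 − 4509459 = -4509428. Step 2 — v_11(-4509428) = 5 (factor: -4509428 = −(11^5 · 28); the sign does not affect v_p). Step 3 — |x − y|_11 = 11^{-5} = 1/161051.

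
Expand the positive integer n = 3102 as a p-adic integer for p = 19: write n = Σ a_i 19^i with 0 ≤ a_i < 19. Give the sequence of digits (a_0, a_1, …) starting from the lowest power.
(a_0, a_1, …) = (5, 11, 8)

Repeated division by 19 gives the digits low-to-high: 3102 = 5 + 11·19^1 + 8·19^2. Digit sequence: (5, 11, 8).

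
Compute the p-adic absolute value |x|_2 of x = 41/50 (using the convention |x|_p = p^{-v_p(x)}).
|41/50|_2 = 2

Step 1 — compute v_2(x) by factoring powers of 2 out of the numerator and denominator: v_2(41/50) = -1. Step 2 — apply |x|_p = p^{-v_p(x)} = 2^{1} = 2.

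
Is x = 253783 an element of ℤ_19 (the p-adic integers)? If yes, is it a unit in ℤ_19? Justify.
x ∈ ℤ_19 but not a unit; v_19(x) = 3 > 0

ℤ_19 = {x ∈ ℚ_19 : v_19(x) ≥ 0} and ℤ_19^× = {x ∈ ℤ_19 : v_19(x) = 0}. Here v_19(253783) = v_19(num) − v_19(den) = 3; compare against these criteria.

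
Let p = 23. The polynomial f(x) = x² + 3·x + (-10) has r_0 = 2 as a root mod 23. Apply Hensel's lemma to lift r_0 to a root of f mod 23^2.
r_1 = 2 (mod 529)

Hensel: r_{i+1} = r_i − f(r_i)·(f′(r_i))^{-1} mod 23^{i+2}, f′(x) = 2x + 3. Iterate:
  r_0 = 2 (mod 23)
  r_1 = 2 (mod 529)
Final: r = 2 satisfies f(r) ≡ 0 mod 23^2.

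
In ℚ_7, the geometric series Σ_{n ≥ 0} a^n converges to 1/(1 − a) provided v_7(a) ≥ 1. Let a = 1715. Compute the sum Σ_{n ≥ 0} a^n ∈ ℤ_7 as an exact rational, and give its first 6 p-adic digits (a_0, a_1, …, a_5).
Σ a^n = 1/(1 − a) = -1/1714;  first 6 digits = (1, 0, 0, 5, 0, 0)

v_7(a) = 3 ≥ 1, so the series converges in ℤ_7 to 1/(1 − a) = 1/(1 − 1715) = -1/1714. Expand this rational in ℤ_7: compute digits iteratively via d_i = x_i mod 7, x_{i+1} = (x_i − d_i)/7. The first 6 digits are (1, 0, 0, 5, 0, 0).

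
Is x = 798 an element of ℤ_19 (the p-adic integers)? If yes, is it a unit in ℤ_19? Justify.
x ∈ ℤ_19 but not a unit; v_19(x) = 1 > 0

ℤ_19 = {x ∈ ℚ_19 : v_19(x) ≥ 0} and ℤ_19^× = {x ∈ ℤ_19 : v_19(x) = 0}. Here v_19(798) = v_19(num) − v_19(den) = 1; compare against these criteria.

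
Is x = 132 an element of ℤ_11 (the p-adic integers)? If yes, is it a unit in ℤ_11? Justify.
x ∈ ℤ_11 but not a unit; v_11(x) = 1 > 0

ℤ_11 = {x ∈ ℚ_11 : v_11(x) ≥ 0} and ℤ_11^× = {x ∈ ℤ_11 : v_11(x) = 0}. Here v_11(132) = v_11(num) − v_11(den) = 1; compare against these criteria.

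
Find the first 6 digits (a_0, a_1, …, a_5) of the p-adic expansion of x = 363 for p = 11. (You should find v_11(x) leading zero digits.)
(a_0, …, a_5) = (0, 0, 3, 0, 0, 0)

v_11(363) = 2, so a_0 = ... = a_1 = 0. Factor out: x = 11^2 · u with u = 3 a unit in ℤ_11. Expand u iteratively via a_{v+i} = u_i mod 11, u_{i+1} = (u_i − a_{v+i})/11:
  u_0 = 3;  a_2 = 3;  u_1 = (u_0 − 3)/11 = 0
  u_1 = 0;  a_3 = 0;  u_2 = (u_1 − 0)/11 = 0
  u_2 = 0;  a_4 = 0;  u_3 = (u_2 − 0)/11 = 0
  u_3 = 0;  a_5 = 0;  u_4 = (u_3 − 0)/11 = 0
Digits: (0, 0, 3, 0, 0, 0).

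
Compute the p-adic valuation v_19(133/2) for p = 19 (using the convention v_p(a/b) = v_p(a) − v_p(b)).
v_19(133/2) = 1

Factor powers of 19 from the numerator and denominator of the reduced fraction: 133 = 19^1 · 7 and 2 = 19^0 · 2. Apply v_p(a/b) = v_p(a) − v_p(b): v_19(133/2) = 1 − 0 = 1.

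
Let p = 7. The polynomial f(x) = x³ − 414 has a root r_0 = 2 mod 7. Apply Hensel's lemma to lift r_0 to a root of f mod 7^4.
r_3 = 1955 (mod 2401)

Hensel: r_{i+1} = r_i − f(r_i)/f′(r_i) mod 7^{i+2}, where f′(x) = 3x². Iterate:
  r_0 = 2 (mod 7)
  r_1 = 44 (mod 49)
  r_2 = 240 (mod 343)
  r_3 = 1955 (mod 2401)
Final: r = 1955 with f(r) ≡ 0 mod 7^4.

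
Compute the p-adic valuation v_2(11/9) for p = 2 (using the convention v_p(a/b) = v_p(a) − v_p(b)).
v_2(11/9) = 0

Factor powers of 2 from the numerator and denominator of the reduced fraction: 11 = 2^0 · 11 and 9 = 2^0 · 9. Apply v_p(a/b) = v_p(a) − v_p(b): v_2(11/9) = 0 − 0 = 0.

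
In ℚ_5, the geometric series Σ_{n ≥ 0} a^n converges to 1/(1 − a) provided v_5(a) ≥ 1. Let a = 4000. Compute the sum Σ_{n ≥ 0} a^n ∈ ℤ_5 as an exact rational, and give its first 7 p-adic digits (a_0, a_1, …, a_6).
Σ a^n = 1/(1 − a) = -1/3999;  first 7 digits = (1, 0, 0, 2, 1, 1, 4)

v_5(a) = 3 ≥ 1, so the series converges in ℤ_5 to 1/(1 − a) = 1/(1 − 4000) = -1/3999. Expand this rational in ℤ_5: compute digits iteratively via d_i = x_i mod 5, x_{i+1} = (x_i − d_i)/5. The first 7 digits are (1, 0, 0, 2, 1, 1, 4).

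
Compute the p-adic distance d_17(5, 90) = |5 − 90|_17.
d_17(5, 90) = 1/17

Step 1 — x − y = 5 − 90 = -85. Step 2 — v_17(-85) = 1 (factor: -85 = −(17^1 · 5); the sign does not affect v_p). Step 3 — |x − y|_17 = 17^{-1} = 1/17.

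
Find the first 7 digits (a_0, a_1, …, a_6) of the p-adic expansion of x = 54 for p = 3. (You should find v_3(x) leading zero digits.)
(a_0, …, a_6) = (0, 0, 0, 2, 0, 0, 0)

v_3(54) = 3, so a_0 = ... = a_2 = 0. Factor out: x = 3^3 · u with u = 2 a unit in ℤ_3. Expand u iteratively via a_{v+i} = u_i mod 3, u_{i+1} = (u_i − a_{v+i})/3:
  u_0 = 2;  a_3 = 2;  u_1 = (u_0 − 2)/3 = 0
  u_1 = 0;  a_4 = 0;  u_2 = (u_1 − 0)/3 = 0
  u_2 = 0;  a_5 = 0;  u_3 = (u_2 − 0)/3 = 0
  u_3 = 0;  a_6 = 0;  u_4 = (u_3 − 0)/3 = 0
Digits: (0, 0, 0, 2, 0, 0, 0).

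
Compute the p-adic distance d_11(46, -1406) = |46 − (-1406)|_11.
d_11(46, -1406) = 1/121

Step 1 — x − y = 46 − (-1406) = 1452. Step 2 — v_11(1452) = 2 (factor: 1452 = (11^2 · 12); the sign does not affect v_p). Step 3 — |x − y|_11 = 11^{-2} = 1/121.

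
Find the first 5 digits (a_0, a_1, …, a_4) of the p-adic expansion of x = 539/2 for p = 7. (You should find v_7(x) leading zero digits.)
(a_0, …, a_4) = (0, 0, 2, 4, 3)

v_7(539/2) = 2, so a_0 = ... = a_1 = 0. Factor out: x = 7^2 · u with u = 11/2 a unit in ℤ_7. Expand u iteratively via a_{v+i} = u_i mod 7, u_{i+1} = (u_i − a_{v+i})/7:
  u_0 = 11/2;  a_2 = 2;  u_1 = (u_0 − 2)/7 = 1/2
  u_1 = 1/2;  a_3 = 4;  u_2 = (u_1 − 4)/7 = -1/2
  u_2 = -1/2;  a_4 = 3;  u_3 = (u_2 − 3)/7 = -1/2
Digits: (0, 0, 2, 4, 3).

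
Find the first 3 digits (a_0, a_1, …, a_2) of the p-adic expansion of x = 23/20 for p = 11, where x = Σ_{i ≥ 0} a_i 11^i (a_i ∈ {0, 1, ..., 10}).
(a_0, …, a_2) = (5, 9, 3)

v_11(23/20) = 0 (numerator and denominator both coprime to 11), so x ∈ ℤ_11^×. Compute digits iteratively via a_i = x_i mod 11, x_{i+1} = (x_i − a_i)/11, with x_0 = x:
  x_0 = 23/20;  a_0 = 5;  x_1 = (x_0 − 5)/11 = -7/20
  x_1 = -7/20;  a_1 = 9;  x_2 = (x_1 − 9)/11 = -17/20
  x_2 = -17/20;  a_2 = 3;  x_3 = (x_2 − 3)/11 = -7/20
Digits: (5, 9, 3).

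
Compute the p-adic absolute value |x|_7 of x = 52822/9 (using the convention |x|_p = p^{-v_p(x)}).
|52822/9|_7 = 1/2401

Step 1 — compute v_7(x) by factoring powers of 7 out of the numerator and denominator: v_7(52822/9) = 4. Step 2 — apply |x|_p = p^{-v_p(x)} = 7^{-4} = 1/2401.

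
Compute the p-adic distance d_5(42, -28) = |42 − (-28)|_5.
d_5(42, -28) = 1/5

Step 1 — x − y = 42 − (-28) = 70. Step 2 — v_5(70) = 1 (factor: 70 = (5^1 · 14); the sign does not affect v_p). Step 3 — |x − y|_5 = 5^{-1} = 1/5.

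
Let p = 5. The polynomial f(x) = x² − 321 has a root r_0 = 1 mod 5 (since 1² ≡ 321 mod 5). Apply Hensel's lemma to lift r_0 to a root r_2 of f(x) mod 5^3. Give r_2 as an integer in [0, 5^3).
r_2 = 111 (mod 125)

Hensel's recurrence: r_{i+1} = r_i − f(r_i)·(f′(r_i))^{-1} mod 5^{i+2}, with f′(x) = 2x. Iterate:
  r_0 = 1 (mod 5)
  r_1 = 11 (mod 25)
  r_2 = 111 (mod 125)
Final: r_2 = 111, and one checks f(r_2) ≡ 0 mod 5^3.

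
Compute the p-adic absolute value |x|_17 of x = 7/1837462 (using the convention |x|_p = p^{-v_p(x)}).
|7/1837462|_17 = 83521

Step 1 — compute v_17(x) by factoring powers of 17 out of the numerator and denominator: v_17(7/1837462) = -4. Step 2 — apply |x|_p = p^{-v_p(x)} = 17^{4} = 83521.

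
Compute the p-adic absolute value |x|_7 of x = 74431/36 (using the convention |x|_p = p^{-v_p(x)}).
|74431/36|_7 = 1/2401

Step 1 — compute v_7(x) by factoring powers of 7 out of the numerator and denominator: v_7(74431/36) = 4. Step 2 — apply |x|_p = p^{-v_p(x)} = 7^{-4} = 1/2401.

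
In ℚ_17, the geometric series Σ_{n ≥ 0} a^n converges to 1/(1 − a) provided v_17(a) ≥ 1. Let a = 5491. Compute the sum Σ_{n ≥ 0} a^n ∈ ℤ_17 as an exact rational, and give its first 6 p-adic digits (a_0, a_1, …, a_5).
Σ a^n = 1/(1 − a) = -1/5490;  first 6 digits = (1, 0, 2, 1, 4, 4)

v_17(a) = 2 ≥ 1, so the series converges in ℤ_17 to 1/(1 − a) = 1/(1 − 5491) = -1/5490. Expand this rational in ℤ_17: compute digits iteratively via d_i = x_i mod 17, x_{i+1} = (x_i − d_i)/17. The first 6 digits are (1, 0, 2, 1, 4, 4).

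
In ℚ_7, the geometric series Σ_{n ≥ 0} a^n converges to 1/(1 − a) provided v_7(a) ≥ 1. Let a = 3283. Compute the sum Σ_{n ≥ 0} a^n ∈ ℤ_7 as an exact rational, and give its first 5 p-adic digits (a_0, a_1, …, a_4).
Σ a^n = 1/(1 − a) = -1/3282;  first 5 digits = (1, 0, 4, 2, 3)

v_7(a) = 2 ≥ 1, so the series converges in ℤ_7 to 1/(1 − a) = 1/(1 − 3283) = -1/3282. Expand this rational in ℤ_7: compute digits iteratively via d_i = x_i mod 7, x_{i+1} = (x_i − d_i)/7. The first 5 digits are (1, 0, 4, 2, 3).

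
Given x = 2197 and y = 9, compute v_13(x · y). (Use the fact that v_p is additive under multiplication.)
v_13(19773) = 3

v_p(x) = 3 (factor: 2197 = 13^3 · 1); v_p(y) = 0 (factor: 9 = 13^0 · 9). Additivity: v_p(xy) = v_p(x) + v_p(y) = 3 + 0 = 3. (Direct check: xy = 19773 = 13^3 · (9).)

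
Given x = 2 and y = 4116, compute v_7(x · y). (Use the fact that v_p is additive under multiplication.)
v_7(8232) = 3

v_p(x) = 0 (factor: 2 = 7^0 · 2); v_p(y) = 3 (factor: 4116 = 7^3 · 12). Additivity: v_p(xy) = v_p(x) + v_p(y) = 0 + 3 = 3. (Direct check: xy = 8232 = 7^3 · (24).)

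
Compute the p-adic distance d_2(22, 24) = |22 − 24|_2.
d_2(22, 24) = 1/2

Step 1 — x − y = 22 − 24 = -2. Step 2 — v_2(-2) = 1 (factor: -2 = −(2^1 · 1); the sign does not affect v_p). Step 3 — |x − y|_2 = 2^{-1} = 1/2.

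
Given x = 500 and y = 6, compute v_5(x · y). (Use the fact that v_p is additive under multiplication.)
v_5(3000) = 3

v_p(x) = 3 (factor: 500 = 5^3 · 4); v_p(y) = 0 (factor: 6 = 5^0 · 6). Additivity: v_p(xy) = v_p(x) + v_p(y) = 3 + 0 = 3. (Direct check: xy = 3000 = 5^3 · (24).)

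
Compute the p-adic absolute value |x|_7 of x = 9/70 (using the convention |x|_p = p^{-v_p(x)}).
|9/70|_7 = 7

Step 1 — compute v_7(x) by factoring powers of 7 out of the numerator and denominator: v_7(9/70) = -1. Step 2 — apply |x|_p = p^{-v_p(x)} = 7^{1} = 7.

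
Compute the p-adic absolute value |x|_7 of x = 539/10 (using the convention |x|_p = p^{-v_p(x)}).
|539/10|_7 = 1/49

Step 1 — compute v_7(x) by factoring powers of 7 out of the numerator and denominator: v_7(539/10) = 2. Step 2 — apply |x|_p = p^{-v_p(x)} = 7^{-2} = 1/49.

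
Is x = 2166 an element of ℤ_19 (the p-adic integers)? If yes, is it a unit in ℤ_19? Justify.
x ∈ ℤ_19 but not a unit; v_19(x) = 2 > 0

ℤ_19 = {x ∈ ℚ_19 : v_19(x) ≥ 0} and ℤ_19^× = {x ∈ ℤ_19 : v_19(x) = 0}. Here v_19(2166) = v_19(num) − v_19(den) = 2; compare against these criteria.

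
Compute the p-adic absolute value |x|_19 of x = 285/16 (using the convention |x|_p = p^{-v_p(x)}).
|285/16|_19 = 1/19

Step 1 — compute v_19(x) by factoring powers of 19 out of the numerator and denominator: v_19(285/16) = 1. Step 2 — apply |x|_p = p^{-v_p(x)} = 19^{-1} = 1/19.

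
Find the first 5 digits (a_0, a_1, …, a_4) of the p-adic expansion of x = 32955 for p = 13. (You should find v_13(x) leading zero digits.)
(a_0, …, a_4) = (0, 0, 0, 2, 1)

v_13(32955) = 3, so a_0 = ... = a_2 = 0. Factor out: x = 13^3 · u with u = 15 a unit in ℤ_13. Expand u iteratively via a_{v+i} = u_i mod 13, u_{i+1} = (u_i − a_{v+i})/13:
  u_0 = 15;  a_3 = 2;  u_1 = (u_0 − 2)/13 = 1
  u_1 = 1;  a_4 = 1;  u_2 = (u_1 − 1)/13 = 0
Digits: (0, 0, 0, 2, 1).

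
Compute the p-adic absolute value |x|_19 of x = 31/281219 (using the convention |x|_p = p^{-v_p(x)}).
|31/281219|_19 = 6859

Step 1 — compute v_19(x) by factoring powers of 19 out of the numerator and denominator: v_19(31/281219) = -3. Step 2 — apply |x|_p = p^{-v_p(x)} = 19^{3} = 6859.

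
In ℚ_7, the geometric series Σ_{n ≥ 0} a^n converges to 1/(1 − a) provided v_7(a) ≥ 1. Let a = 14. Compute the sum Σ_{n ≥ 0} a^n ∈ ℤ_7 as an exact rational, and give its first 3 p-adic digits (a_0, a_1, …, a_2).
Σ a^n = 1/(1 − a) = -1/13;  first 3 digits = (1, 2, 4)

v_7(a) = 1 ≥ 1, so the series converges in ℤ_7 to 1/(1 − a) = 1/(1 − 14) = -1/13. Expand this rational in ℤ_7: compute digits iteratively via d_i = x_i mod 7, x_{i+1} = (x_i − d_i)/7. The first 3 digits are (1, 2, 4).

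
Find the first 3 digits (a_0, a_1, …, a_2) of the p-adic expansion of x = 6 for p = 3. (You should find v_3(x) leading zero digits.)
(a_0, …, a_2) = (0, 2, 0)

v_3(6) = 1, so a_0 = ... = a_0 = 0. Factor out: x = 3^1 · u with u = 2 a unit in ℤ_3. Expand u iteratively via a_{v+i} = u_i mod 3, u_{i+1} = (u_i − a_{v+i})/3:
  u_0 = 2;  a_1 = 2;  u_1 = (u_0 − 2)/3 = 0
  u_1 = 0;  a_2 = 0;  u_2 = (u_1 − 0)/3 = 0
Digits: (0, 2, 0).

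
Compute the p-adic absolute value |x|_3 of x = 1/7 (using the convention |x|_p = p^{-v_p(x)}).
|1/7|_3 = 1

Step 1 — compute v_3(x) by factoring powers of 3 out of the numerator and denominator: v_3(1/7) = 0. Step 2 — apply |x|_p = p^{-v_p(x)} = 3^{0} = 1.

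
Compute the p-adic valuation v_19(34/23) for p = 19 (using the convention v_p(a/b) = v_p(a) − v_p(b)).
v_19(34/23) = 0

Factor powers of 19 from the numerator and denominator of the reduced fraction: 34 = 19^0 · 34 and 23 = 19^0 · 23. Apply v_p(a/b) = v_p(a) − v_p(b): v_19(34/23) = 0 − 0 = 0.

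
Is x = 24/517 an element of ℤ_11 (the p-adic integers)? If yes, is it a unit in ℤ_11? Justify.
x ∉ ℤ_11 (v_11(x) = -1 < 0)

ℤ_11 = {x ∈ ℚ_11 : v_11(x) ≥ 0} and ℤ_11^× = {x ∈ ℤ_11 : v_11(x) = 0}. Here v_11(24/517) = v_11(num) − v_11(den) = -1; compare against these criteria.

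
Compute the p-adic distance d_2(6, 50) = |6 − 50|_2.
d_2(6, 50) = 1/4

Step 1 — x − y = 6 − 50 = -44. Step 2 — v_2(-44) = 2 (factor: -44 = −(2^2 · 11); the sign does not affect v_p). Step 3 — |x − y|_2 = 2^{-2} = 1/4.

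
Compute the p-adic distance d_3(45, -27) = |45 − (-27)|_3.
d_3(45, -27) = 1/9

Step 1 — x − y = 45 − (-27) = 72. Step 2 — v_3(72) = 2 (factor: 72 = (3^2 · 8); the sign does not affect v_p). Step 3 — |x − y|_3 = 3^{-2} = 1/9.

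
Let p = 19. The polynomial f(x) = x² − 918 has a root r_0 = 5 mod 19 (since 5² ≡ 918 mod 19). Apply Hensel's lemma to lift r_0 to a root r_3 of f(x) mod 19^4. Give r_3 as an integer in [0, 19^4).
r_3 = 83738 (mod 130321)

Hensel's recurrence: r_{i+1} = r_i − f(r_i)·(f′(r_i))^{-1} mod 19^{i+2}, with f′(x) = 2x. Iterate:
  r_0 = 5 (mod 19)
  r_1 = 347 (mod 361)
  r_2 = 1430 (mod 6859)
  r_3 = 83738 (mod 130321)
Final: r_3 = 83738, and one checks f(r_3) ≡ 0 mod 19^4.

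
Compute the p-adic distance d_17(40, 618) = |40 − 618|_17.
d_17(40, 618) = 1/289

Step 1 — x − y = 40 − 618 = -578. Step 2 — v_17(-578) = 2 (factor: -578 = −(17^2 · 2); the sign does not affect v_p). Step 3 — |x − y|_17 = 17^{-2} = 1/289.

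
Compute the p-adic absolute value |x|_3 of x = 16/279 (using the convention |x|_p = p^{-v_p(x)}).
|16/279|_3 = 9

Step 1 — compute v_3(x) by factoring powers of 3 out of the numerator and denominator: v_3(16/279) = -2. Step 2 — apply |x|_p = p^{-v_p(x)} = 3^{2} = 9.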